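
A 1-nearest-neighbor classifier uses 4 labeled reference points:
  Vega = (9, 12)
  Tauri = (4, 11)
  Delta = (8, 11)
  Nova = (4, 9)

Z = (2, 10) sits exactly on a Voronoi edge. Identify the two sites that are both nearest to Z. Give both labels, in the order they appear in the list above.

Squared distances from Z to each site:
d²(Z, Vega) = (2−9)² + (10−12)² = 49 + 4 = 53
d²(Z, Tauri) = (2−4)² + (10−11)² = 4 + 1 = 5
d²(Z, Delta) = (2−8)² + (10−11)² = 36 + 1 = 37
d²(Z, Nova) = (2−4)² + (10−9)² = 4 + 1 = 5
Z is equidistant from Tauri and Nova (both at squared distance 5), and every other site is strictly farther — so Z lies on the Tauri–Nova Voronoi edge.

Tauri and Nova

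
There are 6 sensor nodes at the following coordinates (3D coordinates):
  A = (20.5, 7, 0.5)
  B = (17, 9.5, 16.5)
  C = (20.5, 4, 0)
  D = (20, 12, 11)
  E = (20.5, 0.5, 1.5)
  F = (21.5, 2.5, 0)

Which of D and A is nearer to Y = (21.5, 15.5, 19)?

D

Compare squared distances:
|YD|² = (21.5−20)² + (15.5−12)² + (19−11)² = 2.25 + 12.25 + 64 = 78.5
|YA|² = (21.5−20.5)² + (15.5−7)² + (19−0.5)² = 1 + 72.25 + 342.25 = 415.5
78.5 < 415.5, so D is closer.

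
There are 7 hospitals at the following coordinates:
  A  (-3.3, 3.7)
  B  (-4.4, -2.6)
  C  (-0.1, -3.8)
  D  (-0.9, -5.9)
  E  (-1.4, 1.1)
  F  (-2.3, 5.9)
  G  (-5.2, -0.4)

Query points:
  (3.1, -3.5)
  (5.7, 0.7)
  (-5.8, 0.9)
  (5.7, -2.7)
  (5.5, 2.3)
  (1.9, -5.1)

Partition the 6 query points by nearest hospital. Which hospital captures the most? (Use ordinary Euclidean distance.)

C

(3.1, -3.5) — d² to each: A:92.8, B:57.06, C:10.33, D:21.76, E:41.41, F:117.52, G:78.5 → nearest is C
(5.7, 0.7) — d² to each: A:90, B:112.9, C:53.89, D:87.12, E:50.57, F:91.04, G:120.02 → nearest is E
(-5.8, 0.9) — d² to each: A:14.09, B:14.21, C:54.58, D:70.25, E:19.4, F:37.25, G:2.05 → nearest is G
(5.7, -2.7) — d² to each: A:121.96, B:102.02, C:34.85, D:53.8, E:64.85, F:137.96, G:124.1 → nearest is C
(5.5, 2.3) — d² to each: A:79.4, B:122.02, C:68.57, D:108.2, E:49.05, F:73.8, G:121.78 → nearest is E
(1.9, -5.1) — d² to each: A:104.48, B:45.94, C:5.69, D:8.48, E:49.33, F:138.64, G:72.5 → nearest is C
Tally — C:3, E:2, G:1. C captures the most (3).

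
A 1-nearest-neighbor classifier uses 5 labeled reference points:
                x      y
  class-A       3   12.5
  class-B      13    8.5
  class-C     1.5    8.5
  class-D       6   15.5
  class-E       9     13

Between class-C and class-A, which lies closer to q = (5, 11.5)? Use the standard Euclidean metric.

Compare squared distances:
d²(q, class-C) = (5−1.5)² + (11.5−8.5)² = 12.25 + 9 = 21.25
d²(q, class-A) = (5−3)² + (11.5−12.5)² = 4 + 1 = 5
21.25 > 5, so class-A is closer.

class-A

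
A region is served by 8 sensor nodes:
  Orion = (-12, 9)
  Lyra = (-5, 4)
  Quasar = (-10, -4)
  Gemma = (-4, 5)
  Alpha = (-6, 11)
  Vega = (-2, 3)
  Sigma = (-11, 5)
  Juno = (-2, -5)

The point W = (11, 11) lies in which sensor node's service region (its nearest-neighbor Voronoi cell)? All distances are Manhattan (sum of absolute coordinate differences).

Alpha

d(W, Orion) = 23 + 2 = 25
d(W, Lyra) = 16 + 7 = 23
d(W, Quasar) = 21 + 15 = 36
d(W, Gemma) = 15 + 6 = 21
d(W, Alpha) = 17 + 0 = 17
d(W, Vega) = 13 + 8 = 21
d(W, Sigma) = 22 + 6 = 28
d(W, Juno) = 13 + 16 = 29
Minimum is at Alpha.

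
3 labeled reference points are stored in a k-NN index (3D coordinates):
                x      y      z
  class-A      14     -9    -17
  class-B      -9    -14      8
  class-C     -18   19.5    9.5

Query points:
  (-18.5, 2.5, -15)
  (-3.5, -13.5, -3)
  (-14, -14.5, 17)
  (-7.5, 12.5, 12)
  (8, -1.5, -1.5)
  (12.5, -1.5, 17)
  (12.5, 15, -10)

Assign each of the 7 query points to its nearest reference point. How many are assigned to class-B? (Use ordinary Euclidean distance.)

(-18.5, 2.5, -15) — d² to each: class-A:1192.5, class-B:891.5, class-C:889.5 → nearest is class-C
(-3.5, -13.5, -3) — d² to each: class-A:522.5, class-B:151.5, class-C:1455.5 → nearest is class-B
(-14, -14.5, 17) — d² to each: class-A:1970.25, class-B:106.25, class-C:1228.25 → nearest is class-B
(-7.5, 12.5, 12) — d² to each: class-A:1765.5, class-B:720.5, class-C:165.5 → nearest is class-C
(8, -1.5, -1.5) — d² to each: class-A:332.5, class-B:535.5, class-C:1238 → nearest is class-A
(12.5, -1.5, 17) — d² to each: class-A:1214.5, class-B:699.5, class-C:1427.5 → nearest is class-B
(12.5, 15, -10) — d² to each: class-A:627.25, class-B:1627.25, class-C:1330.75 → nearest is class-A
3 of the 7 points have class-B as nearest.

3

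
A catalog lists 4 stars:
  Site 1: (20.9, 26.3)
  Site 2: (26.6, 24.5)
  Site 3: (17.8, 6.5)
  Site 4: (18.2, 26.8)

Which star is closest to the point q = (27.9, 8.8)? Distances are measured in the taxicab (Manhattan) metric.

Site 3

d(q, Site 1) = |27.9−20.9| + |8.8−26.3| = 7 + 17.5 = 24.5
d(q, Site 2) = |27.9−26.6| + |8.8−24.5| = 1.3 + 15.7 = 17
d(q, Site 3) = |27.9−17.8| + |8.8−6.5| = 10.1 + 2.3 = 12.4
d(q, Site 4) = |27.9−18.2| + |8.8−26.8| = 9.7 + 18 = 27.7
The smallest is to Site 3, so q lies in the Voronoi region of Site 3.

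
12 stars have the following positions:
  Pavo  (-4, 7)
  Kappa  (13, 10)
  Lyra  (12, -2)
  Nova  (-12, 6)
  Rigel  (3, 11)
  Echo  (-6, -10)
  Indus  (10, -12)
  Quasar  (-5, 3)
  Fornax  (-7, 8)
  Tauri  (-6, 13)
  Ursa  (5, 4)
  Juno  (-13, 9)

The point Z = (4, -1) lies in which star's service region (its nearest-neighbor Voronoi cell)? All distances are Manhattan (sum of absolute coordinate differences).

d(Z, Pavo) = 8 + 8 = 16
d(Z, Kappa) = 9 + 11 = 20
d(Z, Lyra) = 8 + 1 = 9
d(Z, Nova) = 16 + 7 = 23
d(Z, Rigel) = 1 + 12 = 13
d(Z, Echo) = 10 + 9 = 19
d(Z, Indus) = 6 + 11 = 17
d(Z, Quasar) = 9 + 4 = 13
d(Z, Fornax) = 11 + 9 = 20
d(Z, Tauri) = 10 + 14 = 24
d(Z, Ursa) = 1 + 5 = 6
d(Z, Juno) = 17 + 10 = 27
Minimum is at Ursa.

Ursa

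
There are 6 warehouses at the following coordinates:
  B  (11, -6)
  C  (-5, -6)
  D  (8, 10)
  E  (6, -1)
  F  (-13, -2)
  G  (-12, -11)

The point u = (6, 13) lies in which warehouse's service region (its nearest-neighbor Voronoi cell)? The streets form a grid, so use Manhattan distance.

D

d(u,B) = |6−11| + |13−(-6)| = 5 + 19 = 24
d(u,C) = |6−(-5)| + |13−(-6)| = 11 + 19 = 30
d(u,D) = |6−8| + |13−10| = 2 + 3 = 5
d(u,E) = |6−6| + |13−(-1)| = 0 + 14 = 14
d(u,F) = |6−(-13)| + |13−(-2)| = 19 + 15 = 34
d(u,G) = |6−(-12)| + |13−(-11)| = 18 + 24 = 42
The smallest is to D, so u lies in the Voronoi region of D.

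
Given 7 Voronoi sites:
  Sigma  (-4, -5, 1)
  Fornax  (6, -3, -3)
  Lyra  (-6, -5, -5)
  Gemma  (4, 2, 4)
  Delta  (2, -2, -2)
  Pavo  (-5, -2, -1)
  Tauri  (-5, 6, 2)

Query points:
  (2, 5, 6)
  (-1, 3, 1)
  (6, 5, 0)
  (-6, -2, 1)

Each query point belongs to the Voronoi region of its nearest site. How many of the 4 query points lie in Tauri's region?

1

(2, 5, 6) — d² to each: Sigma:161, Fornax:161, Lyra:285, Gemma:17, Delta:113, Pavo:147, Tauri:66 → nearest is Gemma
(-1, 3, 1) — d² to each: Sigma:73, Fornax:101, Lyra:125, Gemma:35, Delta:43, Pavo:45, Tauri:26 → nearest is Tauri
(6, 5, 0) — d² to each: Sigma:201, Fornax:73, Lyra:269, Gemma:29, Delta:69, Pavo:171, Tauri:126 → nearest is Gemma
(-6, -2, 1) — d² to each: Sigma:13, Fornax:161, Lyra:45, Gemma:125, Delta:73, Pavo:5, Tauri:66 → nearest is Pavo
1 of the 4 points has Tauri as nearest.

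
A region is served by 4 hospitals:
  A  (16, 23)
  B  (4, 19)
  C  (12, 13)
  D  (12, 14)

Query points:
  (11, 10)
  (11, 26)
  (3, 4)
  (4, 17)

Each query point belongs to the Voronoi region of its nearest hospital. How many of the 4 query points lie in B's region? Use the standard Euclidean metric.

1

(11, 10) — d² to each: A:194, B:130, C:10, D:17 → nearest is C
(11, 26) — d² to each: A:34, B:98, C:170, D:145 → nearest is A
(3, 4) — d² to each: A:530, B:226, C:162, D:181 → nearest is C
(4, 17) — d² to each: A:180, B:4, C:80, D:73 → nearest is B
1 of the 4 points has B as nearest.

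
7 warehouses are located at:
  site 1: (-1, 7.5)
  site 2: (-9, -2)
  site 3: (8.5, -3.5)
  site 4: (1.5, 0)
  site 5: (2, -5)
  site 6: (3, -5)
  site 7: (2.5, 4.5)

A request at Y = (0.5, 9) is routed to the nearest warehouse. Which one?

Compare squared distances (the ordering matches that of the actual distances):
d²(Y, site 1) = 2.25 + 2.25 = 4.5
d²(Y, site 2) = 90.25 + 121 = 211.25
d²(Y, site 3) = 64 + 156.25 = 220.25
d²(Y, site 4) = 1 + 81 = 82
d²(Y, site 5) = 2.25 + 196 = 198.25
d²(Y, site 6) = 6.25 + 196 = 202.25
d²(Y, site 7) = 4 + 20.25 = 24.25
site 1 is nearest.

site 1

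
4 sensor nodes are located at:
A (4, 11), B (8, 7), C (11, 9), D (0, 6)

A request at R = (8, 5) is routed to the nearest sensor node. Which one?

Squared Euclidean distances:
|RA|² = (8−4)² + (5−11)² = 16 + 36 = 52
|RB|² = (8−8)² + (5−7)² = 0 + 4 = 4
|RC|² = (8−11)² + (5−9)² = 9 + 16 = 25
|RD|² = (8−0)² + (5−6)² = 64 + 1 = 65
B is nearest.

B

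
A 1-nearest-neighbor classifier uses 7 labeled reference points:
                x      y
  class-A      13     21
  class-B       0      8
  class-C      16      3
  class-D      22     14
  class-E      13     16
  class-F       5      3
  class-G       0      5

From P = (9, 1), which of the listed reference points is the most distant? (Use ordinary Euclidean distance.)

Since √ is increasing, it suffices to compare squared distances:
d²(P, class-A) = (9−13)² + (1−21)² = 16 + 400 = 416
d²(P, class-B) = (9−0)² + (1−8)² = 81 + 49 = 130
d²(P, class-C) = (9−16)² + (1−3)² = 49 + 4 = 53
d²(P, class-D) = (9−22)² + (1−14)² = 169 + 169 = 338
d²(P, class-E) = (9−13)² + (1−16)² = 16 + 225 = 241
d²(P, class-F) = (9−5)² + (1−3)² = 16 + 4 = 20
d²(P, class-G) = (9−0)² + (1−5)² = 81 + 16 = 97
The largest is to class-A.

class-A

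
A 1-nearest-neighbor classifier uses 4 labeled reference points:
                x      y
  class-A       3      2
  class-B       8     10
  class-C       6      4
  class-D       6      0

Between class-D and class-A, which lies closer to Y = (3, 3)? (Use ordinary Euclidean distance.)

class-A

Compare squared distances:
d²(Y, class-D) = (3−6)² + (3−0)² = 9 + 9 = 18
d²(Y, class-A) = (3−3)² + (3−2)² = 0 + 1 = 1
18 > 1, so class-A is closer.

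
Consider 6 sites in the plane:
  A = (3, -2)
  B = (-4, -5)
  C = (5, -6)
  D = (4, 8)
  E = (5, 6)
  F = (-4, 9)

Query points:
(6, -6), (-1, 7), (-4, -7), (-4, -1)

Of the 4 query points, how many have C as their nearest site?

1

(6, -6) — d² to each: A:25, B:101, C:1, D:200, E:145, F:325 → nearest is C
(-1, 7) — d² to each: A:97, B:153, C:205, D:26, E:37, F:13 → nearest is F
(-4, -7) — d² to each: A:74, B:4, C:82, D:289, E:250, F:256 → nearest is B
(-4, -1) — d² to each: A:50, B:16, C:106, D:145, E:130, F:100 → nearest is B
1 of the 4 points has C as nearest.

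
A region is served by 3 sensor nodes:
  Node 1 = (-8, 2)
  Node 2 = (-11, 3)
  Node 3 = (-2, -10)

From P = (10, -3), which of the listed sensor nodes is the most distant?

Node 2

Since √ is increasing, it suffices to compare squared distances:
d²(P, Node 1) = (10−(-8))² + (-3−2)² = 324 + 25 = 349
d²(P, Node 2) = (10−(-11))² + (-3−3)² = 441 + 36 = 477
d²(P, Node 3) = (10−(-2))² + (-3−(-10))² = 144 + 49 = 193
The largest is to Node 2.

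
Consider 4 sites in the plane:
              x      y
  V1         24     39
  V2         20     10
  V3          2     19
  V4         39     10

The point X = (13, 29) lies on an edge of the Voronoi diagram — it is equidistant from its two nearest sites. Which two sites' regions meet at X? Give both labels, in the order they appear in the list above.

Squared distances from X to each site:
|XV1|² = 121 + 100 = 221
|XV2|² = 49 + 361 = 410
|XV3|² = 121 + 100 = 221
|XV4|² = 676 + 361 = 1037
X is equidistant from V1 and V3 (both at squared distance 221), and every other site is strictly farther — so X lies on the V1–V3 Voronoi edge.

V1 and V3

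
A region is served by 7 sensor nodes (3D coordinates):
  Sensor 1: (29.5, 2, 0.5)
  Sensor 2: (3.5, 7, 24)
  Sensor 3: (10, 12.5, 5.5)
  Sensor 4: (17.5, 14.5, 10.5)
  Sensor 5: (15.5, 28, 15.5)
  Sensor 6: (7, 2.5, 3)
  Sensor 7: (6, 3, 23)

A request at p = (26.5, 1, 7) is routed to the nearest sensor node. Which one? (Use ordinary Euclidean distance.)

Sensor 1

Squared Euclidean distances:
d²(p, Sensor 1) = 9 + 1 + 42.25 = 52.25
d²(p, Sensor 2) = 529 + 36 + 289 = 854
d²(p, Sensor 3) = 272.25 + 132.25 + 2.25 = 406.75
d²(p, Sensor 4) = 81 + 182.25 + 12.25 = 275.5
d²(p, Sensor 5) = 121 + 729 + 72.25 = 922.25
d²(p, Sensor 6) = 380.25 + 2.25 + 16 = 398.5
d²(p, Sensor 7) = 420.25 + 4 + 256 = 680.25
Minimum is at Sensor 1.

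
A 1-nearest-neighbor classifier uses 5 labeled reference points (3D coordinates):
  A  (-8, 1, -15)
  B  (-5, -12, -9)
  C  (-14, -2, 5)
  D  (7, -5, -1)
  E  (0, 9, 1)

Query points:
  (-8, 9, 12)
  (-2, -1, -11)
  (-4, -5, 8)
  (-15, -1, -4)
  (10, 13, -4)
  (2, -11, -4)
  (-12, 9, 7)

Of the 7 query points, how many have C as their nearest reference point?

3

(-8, 9, 12) — d² to each: A:793, B:891, C:206, D:590, E:185 → nearest is E
(-2, -1, -11) — d² to each: A:56, B:134, C:401, D:197, E:248 → nearest is A
(-4, -5, 8) — d² to each: A:581, B:339, C:118, D:202, E:261 → nearest is C
(-15, -1, -4) — d² to each: A:174, B:246, C:83, D:509, E:350 → nearest is C
(10, 13, -4) — d² to each: A:589, B:875, C:882, D:342, E:141 → nearest is E
(2, -11, -4) — d² to each: A:365, B:75, C:418, D:70, E:429 → nearest is D
(-12, 9, 7) — d² to each: A:564, B:746, C:129, D:621, E:180 → nearest is C
3 of the 7 points have C as nearest.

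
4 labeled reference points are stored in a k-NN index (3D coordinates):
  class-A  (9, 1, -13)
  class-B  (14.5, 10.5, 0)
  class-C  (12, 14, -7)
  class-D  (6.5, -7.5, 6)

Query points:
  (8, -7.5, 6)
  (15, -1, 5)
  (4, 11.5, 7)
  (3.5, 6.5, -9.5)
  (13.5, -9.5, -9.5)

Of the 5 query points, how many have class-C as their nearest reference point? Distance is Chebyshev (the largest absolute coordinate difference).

0

(8, -7.5, 6) — d to each: class-A:19, class-B:18, class-C:21.5, class-D:1.5 → nearest is class-D
(15, -1, 5) — d to each: class-A:18, class-B:11.5, class-C:15, class-D:8.5 → nearest is class-D
(4, 11.5, 7) — d to each: class-A:20, class-B:10.5, class-C:14, class-D:19 → nearest is class-B
(3.5, 6.5, -9.5) — d to each: class-A:5.5, class-B:11, class-C:8.5, class-D:15.5 → nearest is class-A
(13.5, -9.5, -9.5) — d to each: class-A:10.5, class-B:20, class-C:23.5, class-D:15.5 → nearest is class-A
0 of the 5 points have class-C as nearest.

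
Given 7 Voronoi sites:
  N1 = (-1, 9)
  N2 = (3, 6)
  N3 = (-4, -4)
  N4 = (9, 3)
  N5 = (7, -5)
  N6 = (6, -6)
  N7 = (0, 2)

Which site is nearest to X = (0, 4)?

N7

Since √ is increasing, it suffices to compare squared distances:
|XN1|² = (0−(-1))² + (4−9)² = 1 + 25 = 26
|XN2|² = (0−3)² + (4−6)² = 9 + 4 = 13
|XN3|² = (0−(-4))² + (4−(-4))² = 16 + 64 = 80
|XN4|² = (0−9)² + (4−3)² = 81 + 1 = 82
|XN5|² = (0−7)² + (4−(-5))² = 49 + 81 = 130
|XN6|² = (0−6)² + (4−(-6))² = 36 + 100 = 136
|XN7|² = (0−0)² + (4−2)² = 0 + 4 = 4
Minimum is at N7.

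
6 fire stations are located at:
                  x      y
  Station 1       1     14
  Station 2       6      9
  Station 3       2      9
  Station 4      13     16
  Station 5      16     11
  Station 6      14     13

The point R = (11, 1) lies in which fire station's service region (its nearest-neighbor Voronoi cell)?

Compare squared distances (the ordering matches that of the actual distances):
d²(R, Station 1) = (11−1)² + (1−14)² = 100 + 169 = 269
d²(R, Station 2) = (11−6)² + (1−9)² = 25 + 64 = 89
d²(R, Station 3) = (11−2)² + (1−9)² = 81 + 64 = 145
d²(R, Station 4) = (11−13)² + (1−16)² = 4 + 225 = 229
d²(R, Station 5) = (11−16)² + (1−11)² = 25 + 100 = 125
d²(R, Station 6) = (11−14)² + (1−13)² = 9 + 144 = 153
Minimum is at Station 2.

Station 2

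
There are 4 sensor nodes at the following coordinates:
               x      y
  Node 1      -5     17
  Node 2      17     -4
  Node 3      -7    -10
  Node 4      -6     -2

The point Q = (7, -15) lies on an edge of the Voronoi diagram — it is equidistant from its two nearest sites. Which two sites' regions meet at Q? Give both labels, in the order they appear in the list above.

Squared distances from Q to each site:
d²(Q, Node 1) = (7−(-5))² + (-15−17)² = 144 + 1024 = 1168
d²(Q, Node 2) = (7−17)² + (-15−(-4))² = 100 + 121 = 221
d²(Q, Node 3) = (7−(-7))² + (-15−(-10))² = 196 + 25 = 221
d²(Q, Node 4) = (7−(-6))² + (-15−(-2))² = 169 + 169 = 338
Q is equidistant from Node 2 and Node 3 (both at squared distance 221), and every other site is strictly farther — so Q lies on the Node 2–Node 3 Voronoi edge.

Node 2 and Node 3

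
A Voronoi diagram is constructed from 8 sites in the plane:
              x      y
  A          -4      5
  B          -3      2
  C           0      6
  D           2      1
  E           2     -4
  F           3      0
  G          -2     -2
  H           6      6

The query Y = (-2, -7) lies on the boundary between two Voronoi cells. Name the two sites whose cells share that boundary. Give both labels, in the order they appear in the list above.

E and G

Squared distances from Y to each site:
|YA|² = (-2−(-4))² + (-7−5)² = 4 + 144 = 148
|YB|² = (-2−(-3))² + (-7−2)² = 1 + 81 = 82
|YC|² = (-2−0)² + (-7−6)² = 4 + 169 = 173
|YD|² = (-2−2)² + (-7−1)² = 16 + 64 = 80
|YE|² = (-2−2)² + (-7−(-4))² = 16 + 9 = 25
|YF|² = (-2−3)² + (-7−0)² = 25 + 49 = 74
|YG|² = (-2−(-2))² + (-7−(-2))² = 0 + 25 = 25
|YH|² = (-2−6)² + (-7−6)² = 64 + 169 = 233
Y is equidistant from E and G (both at squared distance 25), and every other site is strictly farther — so Y lies on the E–G Voronoi edge.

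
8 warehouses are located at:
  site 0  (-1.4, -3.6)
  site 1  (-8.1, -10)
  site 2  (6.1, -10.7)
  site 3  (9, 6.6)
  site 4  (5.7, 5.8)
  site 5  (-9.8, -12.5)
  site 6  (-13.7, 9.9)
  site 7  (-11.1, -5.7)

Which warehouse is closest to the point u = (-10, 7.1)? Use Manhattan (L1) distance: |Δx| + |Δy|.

d(u, site 0) = |-10−(-1.4)| + |7.1−(-3.6)| = 8.6 + 10.7 = 19.3
d(u, site 1) = |-10−(-8.1)| + |7.1−(-10)| = 1.9 + 17.1 = 19
d(u, site 2) = |-10−6.1| + |7.1−(-10.7)| = 16.1 + 17.8 = 33.9
d(u, site 3) = |-10−9| + |7.1−6.6| = 19 + 0.5 = 19.5
d(u, site 4) = |-10−5.7| + |7.1−5.8| = 15.7 + 1.3 = 17
d(u, site 5) = |-10−(-9.8)| + |7.1−(-12.5)| = 0.2 + 19.6 = 19.8
d(u, site 6) = |-10−(-13.7)| + |7.1−9.9| = 3.7 + 2.8 = 6.5
d(u, site 7) = |-10−(-11.1)| + |7.1−(-5.7)| = 1.1 + 12.8 = 13.9
site 6 is nearest.

site 6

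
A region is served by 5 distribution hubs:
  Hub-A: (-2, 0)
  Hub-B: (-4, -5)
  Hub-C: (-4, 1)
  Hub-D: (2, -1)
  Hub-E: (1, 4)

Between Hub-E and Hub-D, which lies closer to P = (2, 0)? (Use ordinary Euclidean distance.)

Compare squared distances:
d²(P, Hub-E) = (2−1)² + (0−4)² = 1 + 16 = 17
d²(P, Hub-D) = (2−2)² + (0−(-1))² = 0 + 1 = 1
17 > 1, so Hub-D is closer.

Hub-D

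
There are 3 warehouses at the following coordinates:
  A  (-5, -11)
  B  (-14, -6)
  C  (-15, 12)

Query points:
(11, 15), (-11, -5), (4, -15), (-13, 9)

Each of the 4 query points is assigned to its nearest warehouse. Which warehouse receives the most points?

C

(11, 15) — d² to each: A:932, B:1066, C:685 → nearest is C
(-11, -5) — d² to each: A:72, B:10, C:305 → nearest is B
(4, -15) — d² to each: A:97, B:405, C:1090 → nearest is A
(-13, 9) — d² to each: A:464, B:226, C:13 → nearest is C
Tally — A:1, B:1, C:2. C captures the most (2).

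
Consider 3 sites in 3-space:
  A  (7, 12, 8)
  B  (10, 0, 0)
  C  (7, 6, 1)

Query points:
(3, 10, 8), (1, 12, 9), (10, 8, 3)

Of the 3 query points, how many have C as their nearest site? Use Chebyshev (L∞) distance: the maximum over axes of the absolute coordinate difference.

1

(3, 10, 8) — d to each: A:4, B:10, C:7 → nearest is A
(1, 12, 9) — d to each: A:6, B:12, C:8 → nearest is A
(10, 8, 3) — d to each: A:5, B:8, C:3 → nearest is C
1 of the 3 points has C as nearest.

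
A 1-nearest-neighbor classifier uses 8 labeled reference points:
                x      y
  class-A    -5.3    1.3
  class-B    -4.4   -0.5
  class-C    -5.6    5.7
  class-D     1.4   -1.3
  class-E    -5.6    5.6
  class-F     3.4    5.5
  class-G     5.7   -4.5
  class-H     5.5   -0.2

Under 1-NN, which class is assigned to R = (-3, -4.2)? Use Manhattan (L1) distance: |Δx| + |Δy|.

d(R, class-A) = 2.3 + 5.5 = 7.8
d(R, class-B) = 1.4 + 3.7 = 5.1
d(R, class-C) = 2.6 + 9.9 = 12.5
d(R, class-D) = 4.4 + 2.9 = 7.3
d(R, class-E) = 2.6 + 9.8 = 12.4
d(R, class-F) = 6.4 + 9.7 = 16.1
d(R, class-G) = 8.7 + 0.3 = 9
d(R, class-H) = 8.5 + 4 = 12.5
Minimum is at class-B.

class-B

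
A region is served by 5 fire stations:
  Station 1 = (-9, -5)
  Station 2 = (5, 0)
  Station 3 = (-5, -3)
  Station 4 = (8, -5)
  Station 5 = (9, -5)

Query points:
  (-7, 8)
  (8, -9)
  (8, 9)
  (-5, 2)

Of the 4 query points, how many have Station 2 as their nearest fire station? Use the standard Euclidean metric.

1

(-7, 8) — d² to each: Station 1:173, Station 2:208, Station 3:125, Station 4:394, Station 5:425 → nearest is Station 3
(8, -9) — d² to each: Station 1:305, Station 2:90, Station 3:205, Station 4:16, Station 5:17 → nearest is Station 4
(8, 9) — d² to each: Station 1:485, Station 2:90, Station 3:313, Station 4:196, Station 5:197 → nearest is Station 2
(-5, 2) — d² to each: Station 1:65, Station 2:104, Station 3:25, Station 4:218, Station 5:245 → nearest is Station 3
1 of the 4 points has Station 2 as nearest.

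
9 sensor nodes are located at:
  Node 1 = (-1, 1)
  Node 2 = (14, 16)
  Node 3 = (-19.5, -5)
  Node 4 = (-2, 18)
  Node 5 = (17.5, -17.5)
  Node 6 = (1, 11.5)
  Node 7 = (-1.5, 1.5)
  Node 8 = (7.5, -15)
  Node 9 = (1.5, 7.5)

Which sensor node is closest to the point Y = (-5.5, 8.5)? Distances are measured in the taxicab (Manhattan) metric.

d(Y, Node 1) = |-5.5−(-1)| + |8.5−1| = 4.5 + 7.5 = 12
d(Y, Node 2) = |-5.5−14| + |8.5−16| = 19.5 + 7.5 = 27
d(Y, Node 3) = |-5.5−(-19.5)| + |8.5−(-5)| = 14 + 13.5 = 27.5
d(Y, Node 4) = |-5.5−(-2)| + |8.5−18| = 3.5 + 9.5 = 13
d(Y, Node 5) = |-5.5−17.5| + |8.5−(-17.5)| = 23 + 26 = 49
d(Y, Node 6) = |-5.5−1| + |8.5−11.5| = 6.5 + 3 = 9.5
d(Y, Node 7) = |-5.5−(-1.5)| + |8.5−1.5| = 4 + 7 = 11
d(Y, Node 8) = |-5.5−7.5| + |8.5−(-15)| = 13 + 23.5 = 36.5
d(Y, Node 9) = |-5.5−1.5| + |8.5−7.5| = 7 + 1 = 8
Minimum is at Node 9.

Node 9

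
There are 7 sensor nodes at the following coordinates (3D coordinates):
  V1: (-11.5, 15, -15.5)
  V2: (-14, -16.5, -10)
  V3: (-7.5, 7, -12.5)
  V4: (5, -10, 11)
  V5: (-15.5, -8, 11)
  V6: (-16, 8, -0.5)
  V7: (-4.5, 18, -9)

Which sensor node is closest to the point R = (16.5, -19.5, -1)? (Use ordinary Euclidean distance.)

Since √ is increasing, it suffices to compare squared distances:
|RV1|² = 784 + 1190.25 + 210.25 = 2184.5
|RV2|² = 930.25 + 9 + 81 = 1020.25
|RV3|² = 576 + 702.25 + 132.25 = 1410.5
|RV4|² = 132.25 + 90.25 + 144 = 366.5
|RV5|² = 1024 + 132.25 + 144 = 1300.25
|RV6|² = 1056.25 + 756.25 + 0.25 = 1812.75
|RV7|² = 441 + 1406.25 + 64 = 1911.25
The smallest is to V4, so R lies in the Voronoi region of V4.

V4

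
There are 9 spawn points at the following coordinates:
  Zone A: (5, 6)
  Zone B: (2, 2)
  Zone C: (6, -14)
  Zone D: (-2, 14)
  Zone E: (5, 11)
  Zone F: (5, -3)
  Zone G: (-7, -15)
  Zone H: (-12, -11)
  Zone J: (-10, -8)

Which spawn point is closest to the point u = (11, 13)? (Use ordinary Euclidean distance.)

Zone E

Squared Euclidean distances:
d²(u, Zone A) = 36 + 49 = 85
d²(u, Zone B) = 81 + 121 = 202
d²(u, Zone C) = 25 + 729 = 754
d²(u, Zone D) = 169 + 1 = 170
d²(u, Zone E) = 36 + 4 = 40
d²(u, Zone F) = 36 + 256 = 292
d²(u, Zone G) = 324 + 784 = 1108
d²(u, Zone H) = 529 + 576 = 1105
d²(u, Zone J) = 441 + 441 = 882
The smallest is to Zone E, so u lies in the Voronoi region of Zone E.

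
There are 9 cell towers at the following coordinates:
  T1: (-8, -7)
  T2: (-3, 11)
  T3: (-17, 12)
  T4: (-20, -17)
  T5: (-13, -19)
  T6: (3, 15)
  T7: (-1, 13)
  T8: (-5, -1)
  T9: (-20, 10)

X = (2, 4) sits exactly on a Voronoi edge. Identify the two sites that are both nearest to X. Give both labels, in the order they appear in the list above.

Squared distances from X to each site:
|XT1|² = (2−(-8))² + (4−(-7))² = 100 + 121 = 221
|XT2|² = (2−(-3))² + (4−11)² = 25 + 49 = 74
|XT3|² = (2−(-17))² + (4−12)² = 361 + 64 = 425
|XT4|² = (2−(-20))² + (4−(-17))² = 484 + 441 = 925
|XT5|² = (2−(-13))² + (4−(-19))² = 225 + 529 = 754
|XT6|² = (2−3)² + (4−15)² = 1 + 121 = 122
|XT7|² = (2−(-1))² + (4−13)² = 9 + 81 = 90
|XT8|² = (2−(-5))² + (4−(-1))² = 49 + 25 = 74
|XT9|² = (2−(-20))² + (4−10)² = 484 + 36 = 520
X is equidistant from T2 and T8 (both at squared distance 74), and every other site is strictly farther — so X lies on the T2–T8 Voronoi edge.

T2 and T8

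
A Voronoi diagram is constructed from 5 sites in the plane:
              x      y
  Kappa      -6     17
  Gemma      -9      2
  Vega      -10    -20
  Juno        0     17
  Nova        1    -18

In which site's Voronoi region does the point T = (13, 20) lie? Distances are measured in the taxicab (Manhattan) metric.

d(T, Kappa) = |13−(-6)| + |20−17| = 19 + 3 = 22
d(T, Gemma) = |13−(-9)| + |20−2| = 22 + 18 = 40
d(T, Vega) = |13−(-10)| + |20−(-20)| = 23 + 40 = 63
d(T, Juno) = |13−0| + |20−17| = 13 + 3 = 16
d(T, Nova) = |13−1| + |20−(-18)| = 12 + 38 = 50
Minimum is at Juno.

Juno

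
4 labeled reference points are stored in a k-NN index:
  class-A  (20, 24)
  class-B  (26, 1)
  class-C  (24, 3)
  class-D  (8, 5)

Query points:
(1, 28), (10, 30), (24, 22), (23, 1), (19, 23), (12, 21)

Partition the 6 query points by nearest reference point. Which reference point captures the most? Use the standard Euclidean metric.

(1, 28) — d² to each: class-A:377, class-B:1354, class-C:1154, class-D:578 → nearest is class-A
(10, 30) — d² to each: class-A:136, class-B:1097, class-C:925, class-D:629 → nearest is class-A
(24, 22) — d² to each: class-A:20, class-B:445, class-C:361, class-D:545 → nearest is class-A
(23, 1) — d² to each: class-A:538, class-B:9, class-C:5, class-D:241 → nearest is class-C
(19, 23) — d² to each: class-A:2, class-B:533, class-C:425, class-D:445 → nearest is class-A
(12, 21) — d² to each: class-A:73, class-B:596, class-C:468, class-D:272 → nearest is class-A
Tally — class-A:5, class-C:1. class-A captures the most (5).

class-A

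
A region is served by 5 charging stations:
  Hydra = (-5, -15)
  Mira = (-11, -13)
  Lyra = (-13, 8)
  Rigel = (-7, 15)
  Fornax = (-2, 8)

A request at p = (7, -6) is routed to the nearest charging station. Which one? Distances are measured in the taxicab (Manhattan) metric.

d(p, Hydra) = |7−(-5)| + |-6−(-15)| = 12 + 9 = 21
d(p, Mira) = |7−(-11)| + |-6−(-13)| = 18 + 7 = 25
d(p, Lyra) = |7−(-13)| + |-6−8| = 20 + 14 = 34
d(p, Rigel) = |7−(-7)| + |-6−15| = 14 + 21 = 35
d(p, Fornax) = |7−(-2)| + |-6−8| = 9 + 14 = 23
The smallest is to Hydra, so p lies in the Voronoi region of Hydra.

Hydra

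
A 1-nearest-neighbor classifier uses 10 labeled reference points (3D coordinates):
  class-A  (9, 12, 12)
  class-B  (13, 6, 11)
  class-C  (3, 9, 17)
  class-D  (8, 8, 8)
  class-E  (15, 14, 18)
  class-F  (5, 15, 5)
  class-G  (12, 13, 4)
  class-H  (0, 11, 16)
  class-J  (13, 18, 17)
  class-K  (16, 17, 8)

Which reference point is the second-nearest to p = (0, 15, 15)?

class-C

Since √ is increasing, it suffices to compare squared distances:
d²(p, class-A) = 81 + 9 + 9 = 99
d²(p, class-B) = 169 + 81 + 16 = 266
d²(p, class-C) = 9 + 36 + 4 = 49
d²(p, class-D) = 64 + 49 + 49 = 162
d²(p, class-E) = 225 + 1 + 9 = 235
d²(p, class-F) = 25 + 0 + 100 = 125
d²(p, class-G) = 144 + 4 + 121 = 269
d²(p, class-H) = 0 + 16 + 1 = 17
d²(p, class-J) = 169 + 9 + 4 = 182
d²(p, class-K) = 256 + 4 + 49 = 309
Sorted ascending: class-H, class-C, class-A, … — the second-nearest is class-C.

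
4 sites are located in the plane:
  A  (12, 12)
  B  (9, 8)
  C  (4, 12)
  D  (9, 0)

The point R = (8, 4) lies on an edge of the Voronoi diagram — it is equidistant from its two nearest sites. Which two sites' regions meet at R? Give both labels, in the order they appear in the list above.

Squared distances from R to each site:
|RA|² = (8−12)² + (4−12)² = 16 + 64 = 80
|RB|² = (8−9)² + (4−8)² = 1 + 16 = 17
|RC|² = (8−4)² + (4−12)² = 16 + 64 = 80
|RD|² = (8−9)² + (4−0)² = 1 + 16 = 17
R is equidistant from B and D (both at squared distance 17), and every other site is strictly farther — so R lies on the B–D Voronoi edge.

B and D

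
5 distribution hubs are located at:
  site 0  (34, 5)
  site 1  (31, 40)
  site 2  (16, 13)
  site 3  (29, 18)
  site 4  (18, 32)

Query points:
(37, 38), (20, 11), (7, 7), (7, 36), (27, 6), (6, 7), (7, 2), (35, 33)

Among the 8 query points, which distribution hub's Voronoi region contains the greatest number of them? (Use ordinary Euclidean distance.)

(37, 38) — d² to each: site 0:1098, site 1:40, site 2:1066, site 3:464, site 4:397 → nearest is site 1
(20, 11) — d² to each: site 0:232, site 1:962, site 2:20, site 3:130, site 4:445 → nearest is site 2
(7, 7) — d² to each: site 0:733, site 1:1665, site 2:117, site 3:605, site 4:746 → nearest is site 2
(7, 36) — d² to each: site 0:1690, site 1:592, site 2:610, site 3:808, site 4:137 → nearest is site 4
(27, 6) — d² to each: site 0:50, site 1:1172, site 2:170, site 3:148, site 4:757 → nearest is site 0
(6, 7) — d² to each: site 0:788, site 1:1714, site 2:136, site 3:650, site 4:769 → nearest is site 2
(7, 2) — d² to each: site 0:738, site 1:2020, site 2:202, site 3:740, site 4:1021 → nearest is site 2
(35, 33) — d² to each: site 0:785, site 1:65, site 2:761, site 3:261, site 4:290 → nearest is site 1
Tally — site 0:1, site 1:2, site 2:4, site 4:1. site 2 captures the most (4).

site 2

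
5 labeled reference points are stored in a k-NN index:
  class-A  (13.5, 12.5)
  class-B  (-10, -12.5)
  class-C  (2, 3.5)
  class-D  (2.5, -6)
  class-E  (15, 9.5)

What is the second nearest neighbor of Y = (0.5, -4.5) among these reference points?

Compare squared distances (the ordering matches that of the actual distances):
d²(Y, class-A) = (0.5−13.5)² + (-4.5−12.5)² = 169 + 289 = 458
d²(Y, class-B) = (0.5−(-10))² + (-4.5−(-12.5))² = 110.25 + 64 = 174.25
d²(Y, class-C) = (0.5−2)² + (-4.5−3.5)² = 2.25 + 64 = 66.25
d²(Y, class-D) = (0.5−2.5)² + (-4.5−(-6))² = 4 + 2.25 = 6.25
d²(Y, class-E) = (0.5−15)² + (-4.5−9.5)² = 210.25 + 196 = 406.25
Sorted ascending: class-D, class-C, class-B, … — the second-nearest is class-C.

class-C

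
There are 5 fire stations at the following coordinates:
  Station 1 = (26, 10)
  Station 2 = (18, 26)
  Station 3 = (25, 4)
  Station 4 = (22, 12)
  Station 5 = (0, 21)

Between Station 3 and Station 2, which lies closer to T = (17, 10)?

Station 3

Compare squared distances:
d²(T, Station 3) = (17−25)² + (10−4)² = 64 + 36 = 100
d²(T, Station 2) = (17−18)² + (10−26)² = 1 + 256 = 257
100 < 257, so Station 3 is closer.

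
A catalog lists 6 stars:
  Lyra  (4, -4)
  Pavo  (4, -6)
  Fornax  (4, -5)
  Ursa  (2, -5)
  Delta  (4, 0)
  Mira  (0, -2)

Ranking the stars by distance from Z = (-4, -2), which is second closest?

Ursa

Since √ is increasing, it suffices to compare squared distances:
d²(Z, Lyra) = (-4−4)² + (-2−(-4))² = 64 + 4 = 68
d²(Z, Pavo) = (-4−4)² + (-2−(-6))² = 64 + 16 = 80
d²(Z, Fornax) = (-4−4)² + (-2−(-5))² = 64 + 9 = 73
d²(Z, Ursa) = (-4−2)² + (-2−(-5))² = 36 + 9 = 45
d²(Z, Delta) = (-4−4)² + (-2−0)² = 64 + 4 = 68
d²(Z, Mira) = (-4−0)² + (-2−(-2))² = 16 + 0 = 16
Sorted ascending: Mira, Ursa, Lyra, … — the second-nearest is Ursa.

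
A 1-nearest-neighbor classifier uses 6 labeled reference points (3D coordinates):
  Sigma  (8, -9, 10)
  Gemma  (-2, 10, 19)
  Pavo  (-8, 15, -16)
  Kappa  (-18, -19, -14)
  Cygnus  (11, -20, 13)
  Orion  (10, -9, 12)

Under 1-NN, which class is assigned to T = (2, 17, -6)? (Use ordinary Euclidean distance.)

Pavo

Since √ is increasing, it suffices to compare squared distances:
d²(T, Sigma) = (2−8)² + (17−(-9))² + (-6−10)² = 36 + 676 + 256 = 968
d²(T, Gemma) = (2−(-2))² + (17−10)² + (-6−19)² = 16 + 49 + 625 = 690
d²(T, Pavo) = (2−(-8))² + (17−15)² + (-6−(-16))² = 100 + 4 + 100 = 204
d²(T, Kappa) = (2−(-18))² + (17−(-19))² + (-6−(-14))² = 400 + 1296 + 64 = 1760
d²(T, Cygnus) = (2−11)² + (17−(-20))² + (-6−13)² = 81 + 1369 + 361 = 1811
d²(T, Orion) = (2−10)² + (17−(-9))² + (-6−12)² = 64 + 676 + 324 = 1064
Minimum is at Pavo.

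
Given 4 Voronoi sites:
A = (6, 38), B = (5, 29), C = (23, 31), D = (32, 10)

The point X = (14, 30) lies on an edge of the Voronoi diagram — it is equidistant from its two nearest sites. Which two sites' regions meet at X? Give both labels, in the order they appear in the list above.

Squared distances from X to each site:
|XA|² = 64 + 64 = 128
|XB|² = 81 + 1 = 82
|XC|² = 81 + 1 = 82
|XD|² = 324 + 400 = 724
X is equidistant from B and C (both at squared distance 82), and every other site is strictly farther — so X lies on the B–C Voronoi edge.

B and C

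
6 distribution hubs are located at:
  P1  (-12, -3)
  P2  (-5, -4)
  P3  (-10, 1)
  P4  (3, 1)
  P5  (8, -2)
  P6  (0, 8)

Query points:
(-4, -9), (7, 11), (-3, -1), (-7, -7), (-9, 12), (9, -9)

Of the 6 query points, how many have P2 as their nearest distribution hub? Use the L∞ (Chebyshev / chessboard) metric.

3

(-4, -9) — d to each: P1:8, P2:5, P3:10, P4:10, P5:12, P6:17 → nearest is P2
(7, 11) — d to each: P1:19, P2:15, P3:17, P4:10, P5:13, P6:7 → nearest is P6
(-3, -1) — d to each: P1:9, P2:3, P3:7, P4:6, P5:11, P6:9 → nearest is P2
(-7, -7) — d to each: P1:5, P2:3, P3:8, P4:10, P5:15, P6:15 → nearest is P2
(-9, 12) — d to each: P1:15, P2:16, P3:11, P4:12, P5:17, P6:9 → nearest is P6
(9, -9) — d to each: P1:21, P2:14, P3:19, P4:10, P5:7, P6:17 → nearest is P5
3 of the 6 points have P2 as nearest.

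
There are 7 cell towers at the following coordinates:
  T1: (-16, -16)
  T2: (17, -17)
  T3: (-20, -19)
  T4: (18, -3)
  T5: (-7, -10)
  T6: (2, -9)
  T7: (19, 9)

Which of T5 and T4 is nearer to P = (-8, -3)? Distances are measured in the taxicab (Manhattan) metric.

T5

d(P,T5) = |-8−(-7)| + |-3−(-10)| = 1 + 7 = 8
d(P,T4) = |-8−18| + |-3−(-3)| = 26 + 0 = 26
8 < 26, so T5 is closer.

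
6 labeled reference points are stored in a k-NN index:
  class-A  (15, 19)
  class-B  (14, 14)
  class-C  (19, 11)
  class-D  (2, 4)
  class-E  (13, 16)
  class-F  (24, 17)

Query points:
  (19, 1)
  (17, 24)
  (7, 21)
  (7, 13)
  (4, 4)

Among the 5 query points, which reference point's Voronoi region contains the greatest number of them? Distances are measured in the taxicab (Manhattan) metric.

(19, 1) — d to each: class-A:22, class-B:18, class-C:10, class-D:20, class-E:21, class-F:21 → nearest is class-C
(17, 24) — d to each: class-A:7, class-B:13, class-C:15, class-D:35, class-E:12, class-F:14 → nearest is class-A
(7, 21) — d to each: class-A:10, class-B:14, class-C:22, class-D:22, class-E:11, class-F:21 → nearest is class-A
(7, 13) — d to each: class-A:14, class-B:8, class-C:14, class-D:14, class-E:9, class-F:21 → nearest is class-B
(4, 4) — d to each: class-A:26, class-B:20, class-C:22, class-D:2, class-E:21, class-F:33 → nearest is class-D
Tally — class-A:2, class-B:1, class-C:1, class-D:1. class-A captures the most (2).

class-A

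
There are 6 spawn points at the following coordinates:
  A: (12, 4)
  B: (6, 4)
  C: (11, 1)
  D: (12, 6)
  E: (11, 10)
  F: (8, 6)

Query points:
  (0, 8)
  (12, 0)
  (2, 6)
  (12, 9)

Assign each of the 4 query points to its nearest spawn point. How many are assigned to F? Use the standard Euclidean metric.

(0, 8) — d² to each: A:160, B:52, C:170, D:148, E:125, F:68 → nearest is B
(12, 0) — d² to each: A:16, B:52, C:2, D:36, E:101, F:52 → nearest is C
(2, 6) — d² to each: A:104, B:20, C:106, D:100, E:97, F:36 → nearest is B
(12, 9) — d² to each: A:25, B:61, C:65, D:9, E:2, F:25 → nearest is E
0 of the 4 points have F as nearest.

0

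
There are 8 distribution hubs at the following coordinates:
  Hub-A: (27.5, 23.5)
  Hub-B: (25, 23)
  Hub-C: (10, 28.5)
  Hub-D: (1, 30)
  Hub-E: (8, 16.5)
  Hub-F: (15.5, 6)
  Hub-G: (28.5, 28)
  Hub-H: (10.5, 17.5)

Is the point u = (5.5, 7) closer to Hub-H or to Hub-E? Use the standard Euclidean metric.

Compare squared distances:
d²(u, Hub-H) = (5.5−10.5)² + (7−17.5)² = 25 + 110.25 = 135.25
d²(u, Hub-E) = (5.5−8)² + (7−16.5)² = 6.25 + 90.25 = 96.5
135.25 > 96.5, so Hub-E is closer.

Hub-E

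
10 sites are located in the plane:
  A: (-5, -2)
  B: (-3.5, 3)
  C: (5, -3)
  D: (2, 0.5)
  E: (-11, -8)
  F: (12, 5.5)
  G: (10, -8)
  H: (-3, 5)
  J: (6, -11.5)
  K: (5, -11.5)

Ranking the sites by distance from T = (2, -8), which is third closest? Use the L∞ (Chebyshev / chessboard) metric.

C

d(T,A) = max(7, 6) = 7
d(T,B) = max(5.5, 11) = 11
d(T,C) = max(3, 5) = 5
d(T,D) = max(0, 8.5) = 8.5
d(T,E) = max(13, 0) = 13
d(T,F) = max(10, 13.5) = 13.5
d(T,G) = max(8, 0) = 8
d(T,H) = max(5, 13) = 13
d(T,J) = max(4, 3.5) = 4
d(T,K) = max(3, 3.5) = 3.5
Sorted ascending: K, J, C, A, … — the third-nearest is C.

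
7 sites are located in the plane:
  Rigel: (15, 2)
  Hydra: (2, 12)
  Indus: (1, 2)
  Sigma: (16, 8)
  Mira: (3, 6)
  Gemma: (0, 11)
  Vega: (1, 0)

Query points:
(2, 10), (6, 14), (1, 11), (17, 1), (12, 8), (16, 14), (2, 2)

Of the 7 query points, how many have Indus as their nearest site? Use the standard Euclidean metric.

(2, 10) — d² to each: Rigel:233, Hydra:4, Indus:65, Sigma:200, Mira:17, Gemma:5, Vega:101 → nearest is Hydra
(6, 14) — d² to each: Rigel:225, Hydra:20, Indus:169, Sigma:136, Mira:73, Gemma:45, Vega:221 → nearest is Hydra
(1, 11) — d² to each: Rigel:277, Hydra:2, Indus:81, Sigma:234, Mira:29, Gemma:1, Vega:121 → nearest is Gemma
(17, 1) — d² to each: Rigel:5, Hydra:346, Indus:257, Sigma:50, Mira:221, Gemma:389, Vega:257 → nearest is Rigel
(12, 8) — d² to each: Rigel:45, Hydra:116, Indus:157, Sigma:16, Mira:85, Gemma:153, Vega:185 → nearest is Sigma
(16, 14) — d² to each: Rigel:145, Hydra:200, Indus:369, Sigma:36, Mira:233, Gemma:265, Vega:421 → nearest is Sigma
(2, 2) — d² to each: Rigel:169, Hydra:100, Indus:1, Sigma:232, Mira:17, Gemma:85, Vega:5 → nearest is Indus
1 of the 7 points has Indus as nearest.

1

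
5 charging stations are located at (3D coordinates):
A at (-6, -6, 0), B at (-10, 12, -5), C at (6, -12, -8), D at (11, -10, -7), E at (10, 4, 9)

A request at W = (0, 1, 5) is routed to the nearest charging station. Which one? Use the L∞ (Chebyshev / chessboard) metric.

d(W,A) = max(6, 7, 5) = 7
d(W,B) = max(10, 11, 10) = 11
d(W,C) = max(6, 13, 13) = 13
d(W,D) = max(11, 11, 12) = 12
d(W,E) = max(10, 3, 4) = 10
A is nearest.

A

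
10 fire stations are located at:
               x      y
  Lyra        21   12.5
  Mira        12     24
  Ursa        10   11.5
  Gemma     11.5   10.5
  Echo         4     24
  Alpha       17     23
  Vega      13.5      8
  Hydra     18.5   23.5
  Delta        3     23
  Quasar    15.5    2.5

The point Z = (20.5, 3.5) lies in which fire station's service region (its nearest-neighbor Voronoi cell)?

Quasar

Compare squared distances (the ordering matches that of the actual distances):
d²(Z, Lyra) = (20.5−21)² + (3.5−12.5)² = 0.25 + 81 = 81.25
d²(Z, Mira) = (20.5−12)² + (3.5−24)² = 72.25 + 420.25 = 492.5
d²(Z, Ursa) = (20.5−10)² + (3.5−11.5)² = 110.25 + 64 = 174.25
d²(Z, Gemma) = (20.5−11.5)² + (3.5−10.5)² = 81 + 49 = 130
d²(Z, Echo) = (20.5−4)² + (3.5−24)² = 272.25 + 420.25 = 692.5
d²(Z, Alpha) = (20.5−17)² + (3.5−23)² = 12.25 + 380.25 = 392.5
d²(Z, Vega) = (20.5−13.5)² + (3.5−8)² = 49 + 20.25 = 69.25
d²(Z, Hydra) = (20.5−18.5)² + (3.5−23.5)² = 4 + 400 = 404
d²(Z, Delta) = (20.5−3)² + (3.5−23)² = 306.25 + 380.25 = 686.5
d²(Z, Quasar) = (20.5−15.5)² + (3.5−2.5)² = 25 + 1 = 26
Quasar is nearest.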